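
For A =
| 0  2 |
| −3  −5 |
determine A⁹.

[[37830, 38342], [−57513, −58025]]

tr A = −5 and det A = 6, so the characteristic polynomial is λ² − (−5)λ + (6) with roots −2 and −3.
Eigenvectors give P = [[−1, 2], [1, −3]] with P⁻¹ = [[−3, −2], [−1, −1]], and A = P·diag(−2, −3)·P⁻¹.
Then A⁹ = P·diag(−512, −19683)·P⁻¹ = [[512, −39366], [−512, 59049]] · [[−3, −2], [−1, −1]] = [[37830, 38342], [−57513, −58025]].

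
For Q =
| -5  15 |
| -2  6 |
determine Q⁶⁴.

[[-5, 15], [-2, 6]]

Q² = Q (a projection; rank 1, trace 1), so Q⁶⁴ = Q.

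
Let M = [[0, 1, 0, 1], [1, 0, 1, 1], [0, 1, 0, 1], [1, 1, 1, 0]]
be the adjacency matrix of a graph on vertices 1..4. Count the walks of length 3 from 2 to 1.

The number of length-3 walks from vertex 2 to vertex 1 is entry (2,1) of M³, where M is the adjacency matrix.
M² = [[2, 1, 2, 1], [1, 3, 1, 2], [2, 1, 2, 1], [1, 2, 1, 3]]
M³ = [[2, 5, 2, 5], [5, 4, 5, 5], [2, 5, 2, 5], [5, 5, 5, 4]]

5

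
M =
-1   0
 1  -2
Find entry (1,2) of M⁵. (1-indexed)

0

tr M = -3 and det M = 2, so the characteristic polynomial is λ² − (-3)λ + (2) with roots -2 and -1.
Eigenvectors give P = [[0, 1], [-1, 1]] with P⁻¹ = [[1, -1], [1, 0]], and M = P·diag(-2, -1)·P⁻¹.
Then M⁵ = P·diag(-32, -1)·P⁻¹ = [[0, -1], [32, -1]] · [[1, -1], [1, 0]] = [[-1, 0], [31, -32]].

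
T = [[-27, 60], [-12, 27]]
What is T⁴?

tr T = 0 and det T = -9, so the characteristic polynomial is λ² − (0)λ + (-9) with roots -3 and 3.
Eigenvectors give P = [[5, -2], [2, -1]] with P⁻¹ = [[1, -2], [2, -5]], and T = P·diag(-3, 3)·P⁻¹.
Then T⁴ = P·diag(81, 81)·P⁻¹ = [[405, -162], [162, -81]] · [[1, -2], [2, -5]] = [[81, 0], [0, 81]].

[[81, 0], [0, 81]]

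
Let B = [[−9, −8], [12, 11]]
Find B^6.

[[−1455, −1456], [2184, 2185]]

tr B = 2 and det B = −3, so the characteristic polynomial is λ² − (2)λ + (−3) with roots 3 and −1.
Eigenvectors give P = [[2, 1], [−3, −1]] with P⁻¹ = [[−1, −1], [3, 2]], and B = P·diag(3, −1)·P⁻¹.
Then B^6 = P·diag(729, 1)·P⁻¹ = [[1458, 1], [−2187, −1]] · [[−1, −1], [3, 2]] = [[−1455, −1456], [2184, 2185]].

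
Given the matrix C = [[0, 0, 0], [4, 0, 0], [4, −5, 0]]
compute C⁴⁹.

[[0, 0, 0], [0, 0, 0], [0, 0, 0]]

C is strictly triangular, hence nilpotent: C³ = 0, so C⁴⁹ = 0.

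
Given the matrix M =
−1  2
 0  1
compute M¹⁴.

M² = I (check: tr M = 0 and det M = −1), so M¹⁴ = I since 14 is even.

[[1, 0], [0, 1]]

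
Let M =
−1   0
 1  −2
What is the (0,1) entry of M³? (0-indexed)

0

tr M = −3 and det M = 2, so the characteristic polynomial is λ² − (−3)λ + (2) with roots −1 and −2.
Eigenvectors give P = [[−1, 0], [−1, −1]] with P⁻¹ = [[−1, 0], [1, −1]], and M = P·diag(−1, −2)·P⁻¹.
Then M³ = P·diag(−1, −8)·P⁻¹ = [[1, 0], [1, 8]] · [[−1, 0], [1, −1]] = [[−1, 0], [7, −8]].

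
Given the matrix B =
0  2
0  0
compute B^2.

[[0, 0], [0, 0]]

B is strictly triangular, hence nilpotent: B^2 = 0, so B^2 = 0.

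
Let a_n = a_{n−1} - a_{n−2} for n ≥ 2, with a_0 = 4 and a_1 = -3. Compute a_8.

With companion matrix A = [[1, -1], [1, 0]], [a_n, a_{n−1}]ᵀ = A·[a_{n−1}, a_{n−2}]ᵀ, so [a_8, a_7]ᵀ = A⁷·[a_1, a_0]ᵀ.
A⁷ = [[1, -1], [1, 0]], giving [a_8, a_7]ᵀ = [[-7], [-3]].

-7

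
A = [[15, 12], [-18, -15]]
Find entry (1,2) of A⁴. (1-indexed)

0

tr A = 0 and det A = -9, so the characteristic polynomial is λ² − (0)λ + (-9) with roots -3 and 3.
Eigenvectors give P = [[-2, -1], [3, 1]] with P⁻¹ = [[1, 1], [-3, -2]], and A = P·diag(-3, 3)·P⁻¹.
Then A⁴ = P·diag(81, 81)·P⁻¹ = [[-162, -81], [243, 81]] · [[1, 1], [-3, -2]] = [[81, 0], [0, 81]].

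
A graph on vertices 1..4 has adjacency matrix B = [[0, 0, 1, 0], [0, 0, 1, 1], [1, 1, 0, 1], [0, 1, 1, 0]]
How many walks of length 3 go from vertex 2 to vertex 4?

3

The number of length-3 walks from vertex 2 to vertex 4 is entry (2,4) of B^3, where B is the adjacency matrix.
B^2 = [[1, 1, 0, 1], [1, 2, 1, 1], [0, 1, 3, 1], [1, 1, 1, 2]]
B^3 = [[0, 1, 3, 1], [1, 2, 4, 3], [3, 4, 2, 4], [1, 3, 4, 2]]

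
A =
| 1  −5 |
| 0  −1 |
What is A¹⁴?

[[1, 0], [0, 1]]

A² = I (check: tr A = 0 and det A = −1), so A¹⁴ = I since 14 is even.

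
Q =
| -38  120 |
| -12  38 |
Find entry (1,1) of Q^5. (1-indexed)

tr Q = 0 and det Q = -4, so the characteristic polynomial is λ² − (0)λ + (-4) with roots 2 and -2.
Eigenvectors give P = [[3, 10], [1, 3]] with P⁻¹ = [[-3, 10], [1, -3]], and Q = P·diag(2, -2)·P⁻¹.
Then Q^5 = P·diag(32, -32)·P⁻¹ = [[96, -320], [32, -96]] · [[-3, 10], [1, -3]] = [[-608, 1920], [-192, 608]].

-608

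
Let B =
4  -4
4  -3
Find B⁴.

B² = [[0, -4], [4, -7]]
B³ = [[-16, 12], [-12, 5]]
B⁴ = [[-16, 28], [-28, 33]]

[[-16, 28], [-28, 33]]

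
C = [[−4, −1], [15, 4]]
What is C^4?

C² = I (check: tr C = 0 and det C = −1), so C^4 = I since 4 is even.

[[1, 0], [0, 1]]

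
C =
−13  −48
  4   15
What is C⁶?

[[−2183, −8736], [728, 2913]]

tr C = 2 and det C = −3, so the characteristic polynomial is λ² − (2)λ + (−3) with roots 3 and −1.
Eigenvectors give P = [[−3, 4], [1, −1]] with P⁻¹ = [[1, 4], [1, 3]], and C = P·diag(3, −1)·P⁻¹.
Then C⁶ = P·diag(729, 1)·P⁻¹ = [[−2187, 4], [729, −1]] · [[1, 4], [1, 3]] = [[−2183, −8736], [728, 2913]].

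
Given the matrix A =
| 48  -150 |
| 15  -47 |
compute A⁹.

[[201438, -605850], [60585, -182267]]

tr A = 1 and det A = -6, so the characteristic polynomial is λ² − (1)λ + (-6) with roots 3 and -2.
Eigenvectors give P = [[10, 3], [3, 1]] with P⁻¹ = [[1, -3], [-3, 10]], and A = P·diag(3, -2)·P⁻¹.
Then A⁹ = P·diag(19683, -512)·P⁻¹ = [[196830, -1536], [59049, -512]] · [[1, -3], [-3, 10]] = [[201438, -605850], [60585, -182267]].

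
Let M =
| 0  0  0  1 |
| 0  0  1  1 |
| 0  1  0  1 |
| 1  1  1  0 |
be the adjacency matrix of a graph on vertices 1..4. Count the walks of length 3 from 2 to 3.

3

The number of length-3 walks from vertex 2 to vertex 3 is entry (2,3) of M³, where M is the adjacency matrix.
M² = [[1, 1, 1, 0], [1, 2, 1, 1], [1, 1, 2, 1], [0, 1, 1, 3]]
M³ = [[0, 1, 1, 3], [1, 2, 3, 4], [1, 3, 2, 4], [3, 4, 4, 2]]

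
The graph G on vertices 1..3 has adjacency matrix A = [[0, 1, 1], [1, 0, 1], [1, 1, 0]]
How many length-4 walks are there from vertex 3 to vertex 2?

5

The number of length-4 walks from vertex 3 to vertex 2 is entry (3,2) of A⁴, where A is the adjacency matrix.
A² = [[2, 1, 1], [1, 2, 1], [1, 1, 2]]
A³ = [[2, 3, 3], [3, 2, 3], [3, 3, 2]]
A⁴ = [[6, 5, 5], [5, 6, 5], [5, 5, 6]]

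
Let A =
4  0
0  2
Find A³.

[[64, 0], [0, 8]]

A² = [[16, 0], [0, 4]]
A³ = [[64, 0], [0, 8]]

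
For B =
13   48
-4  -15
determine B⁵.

[[733, 2928], [-244, -975]]

tr B = -2 and det B = -3, so the characteristic polynomial is λ² − (-2)λ + (-3) with roots -3 and 1.
Eigenvectors give P = [[-3, 4], [1, -1]] with P⁻¹ = [[1, 4], [1, 3]], and B = P·diag(-3, 1)·P⁻¹.
Then B⁵ = P·diag(-243, 1)·P⁻¹ = [[729, 4], [-243, -1]] · [[1, 4], [1, 3]] = [[733, 2928], [-244, -975]].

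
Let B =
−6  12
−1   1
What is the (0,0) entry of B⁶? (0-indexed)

2724

tr B = −5 and det B = 6, so the characteristic polynomial is λ² − (−5)λ + (6) with roots −3 and −2.
Eigenvectors give P = [[4, 3], [1, 1]] with P⁻¹ = [[1, −3], [−1, 4]], and B = P·diag(−3, −2)·P⁻¹.
Then B⁶ = P·diag(729, 64)·P⁻¹ = [[2916, 192], [729, 64]] · [[1, −3], [−1, 4]] = [[2724, −7980], [665, −1931]].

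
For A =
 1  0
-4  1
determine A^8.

A = I + N where N = [[0, 0], [-4, 0]] is strictly lower-triangular, so N^2 = 0.
(I + N)^8 = I + 8·N = [[1, 0], [-32, 1]].

[[1, 0], [-32, 1]]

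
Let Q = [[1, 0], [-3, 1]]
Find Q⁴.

[[1, 0], [-12, 1]]

Q = I + N where N = [[0, 0], [-3, 0]] is strictly lower-triangular, so N² = 0.
(I + N)⁴ = I + 4·N = [[1, 0], [-12, 1]].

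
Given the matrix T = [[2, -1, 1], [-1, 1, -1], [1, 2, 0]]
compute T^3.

[[16, -1, 7], [-10, 0, -4], [-2, -1, -1]]

T^2 = [[6, -1, 3], [-4, 0, -2], [0, 1, -1]]
T^3 = [[16, -1, 7], [-10, 0, -4], [-2, -1, -1]]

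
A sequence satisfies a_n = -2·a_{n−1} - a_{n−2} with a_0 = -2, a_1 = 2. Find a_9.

With companion matrix T = [[-2, -1], [1, 0]], [a_n, a_{n−1}]ᵀ = T·[a_{n−1}, a_{n−2}]ᵀ, so [a_9, a_8]ᵀ = T⁸·[a_1, a_0]ᵀ.
T⁸ = [[9, 8], [-8, -7]], giving [a_9, a_8]ᵀ = [[2], [-2]].

2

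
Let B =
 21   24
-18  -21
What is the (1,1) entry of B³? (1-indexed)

189

tr B = 0 and det B = -9, so the characteristic polynomial is λ² − (0)λ + (-9) with roots 3 and -3.
Eigenvectors give P = [[4, 1], [-3, -1]] with P⁻¹ = [[1, 1], [-3, -4]], and B = P·diag(3, -3)·P⁻¹.
Then B³ = P·diag(27, -27)·P⁻¹ = [[108, -27], [-81, 27]] · [[1, 1], [-3, -4]] = [[189, 216], [-162, -189]].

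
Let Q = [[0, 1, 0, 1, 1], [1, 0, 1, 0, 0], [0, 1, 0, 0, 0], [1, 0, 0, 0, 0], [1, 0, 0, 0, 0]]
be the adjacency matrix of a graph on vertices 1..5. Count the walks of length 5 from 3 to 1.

0

The number of length-5 walks from vertex 3 to vertex 1 is entry (3,1) of Q⁵, where Q is the adjacency matrix.
Q² = [[3, 0, 1, 0, 0], [0, 2, 0, 1, 1], [1, 0, 1, 0, 0], [0, 1, 0, 1, 1], [0, 1, 0, 1, 1]]
Q³ = [[0, 4, 0, 3, 3], [4, 0, 2, 0, 0], [0, 2, 0, 1, 1], [3, 0, 1, 0, 0], [3, 0, 1, 0, 0]]
Q⁴ = [[10, 0, 4, 0, 0], [0, 6, 0, 4, 4], [4, 0, 2, 0, 0], [0, 4, 0, 3, 3], [0, 4, 0, 3, 3]]
Q⁵ = [[0, 14, 0, 10, 10], [14, 0, 6, 0, 0], [0, 6, 0, 4, 4], [10, 0, 4, 0, 0], [10, 0, 4, 0, 0]]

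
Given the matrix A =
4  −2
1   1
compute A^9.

tr A = 5 and det A = 6, so the characteristic polynomial is λ² − (5)λ + (6) with roots 3 and 2.
Eigenvectors give P = [[−2, −1], [−1, −1]] with P⁻¹ = [[−1, 1], [1, −2]], and A = P·diag(3, 2)·P⁻¹.
Then A^9 = P·diag(19683, 512)·P⁻¹ = [[−39366, −512], [−19683, −512]] · [[−1, 1], [1, −2]] = [[38854, −38342], [19171, −18659]].

[[38854, −38342], [19171, −18659]]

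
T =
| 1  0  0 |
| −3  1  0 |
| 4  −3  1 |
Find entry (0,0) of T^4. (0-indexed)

1

T = I + N where N = [[0, 0, 0], [−3, 0, 0], [4, −3, 0]] is strictly lower-triangular, so N^3 = 0.
(I + N)^4 = I + 4·N + 6·N^2 = [[1, 0, 0], [−12, 1, 0], [70, −12, 1]].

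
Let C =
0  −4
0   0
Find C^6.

C is strictly triangular, hence nilpotent: C^2 = 0, so C^6 = 0.

[[0, 0], [0, 0]]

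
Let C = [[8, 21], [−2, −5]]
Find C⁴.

tr C = 3 and det C = 2, so the characteristic polynomial is λ² − (3)λ + (2) with roots 1 and 2.
Eigenvectors give P = [[−3, 7], [1, −2]] with P⁻¹ = [[2, 7], [1, 3]], and C = P·diag(1, 2)·P⁻¹.
Then C⁴ = P·diag(1, 16)·P⁻¹ = [[−3, 112], [1, −32]] · [[2, 7], [1, 3]] = [[106, 315], [−30, −89]].

[[106, 315], [−30, −89]]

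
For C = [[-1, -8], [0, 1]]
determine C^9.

[[-1, -8], [0, 1]]

C² = I (check: tr C = 0 and det C = -1), so C^9 = C since 9 is odd.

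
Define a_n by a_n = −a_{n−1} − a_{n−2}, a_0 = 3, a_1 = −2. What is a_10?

−2

With companion matrix B = [[−1, −1], [1, 0]], [a_n, a_{n−1}]ᵀ = B·[a_{n−1}, a_{n−2}]ᵀ, so [a_10, a_9]ᵀ = B^9·[a_1, a_0]ᵀ.
B^9 = [[1, 0], [0, 1]], giving [a_10, a_9]ᵀ = [[−2], [3]].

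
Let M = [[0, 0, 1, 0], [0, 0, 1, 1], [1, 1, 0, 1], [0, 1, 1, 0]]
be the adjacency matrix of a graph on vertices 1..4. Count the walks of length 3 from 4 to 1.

1

The number of length-3 walks from vertex 4 to vertex 1 is entry (4,1) of M^3, where M is the adjacency matrix.
M^2 = [[1, 1, 0, 1], [1, 2, 1, 1], [0, 1, 3, 1], [1, 1, 1, 2]]
M^3 = [[0, 1, 3, 1], [1, 2, 4, 3], [3, 4, 2, 4], [1, 3, 4, 2]]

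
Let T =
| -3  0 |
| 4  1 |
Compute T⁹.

[[-19683, 0], [19684, 1]]

tr T = -2 and det T = -3, so the characteristic polynomial is λ² − (-2)λ + (-3) with roots 1 and -3.
Eigenvectors give P = [[0, -1], [1, 1]] with P⁻¹ = [[1, 1], [-1, 0]], and T = P·diag(1, -3)·P⁻¹.
Then T⁹ = P·diag(1, -19683)·P⁻¹ = [[0, 19683], [1, -19683]] · [[1, 1], [-1, 0]] = [[-19683, 0], [19684, 1]].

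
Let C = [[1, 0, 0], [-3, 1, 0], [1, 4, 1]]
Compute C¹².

C = I + N where N = [[0, 0, 0], [-3, 0, 0], [1, 4, 0]] is strictly lower-triangular, so N³ = 0.
(I + N)¹² = I + 12·N + 66·N² = [[1, 0, 0], [-36, 1, 0], [-780, 48, 1]].

[[1, 0, 0], [-36, 1, 0], [-780, 48, 1]]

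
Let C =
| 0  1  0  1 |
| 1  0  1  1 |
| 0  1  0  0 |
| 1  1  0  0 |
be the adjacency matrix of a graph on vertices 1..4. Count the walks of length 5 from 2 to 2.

14

The number of length-5 walks from vertex 2 to vertex 2 is entry (2,2) of C⁵, where C is the adjacency matrix.
C² = [[2, 1, 1, 1], [1, 3, 0, 1], [1, 0, 1, 1], [1, 1, 1, 2]]
C³ = [[2, 4, 1, 3], [4, 2, 3, 4], [1, 3, 0, 1], [3, 4, 1, 2]]
C⁴ = [[7, 6, 4, 6], [6, 11, 2, 6], [4, 2, 3, 4], [6, 6, 4, 7]]
C⁵ = [[12, 17, 6, 13], [17, 14, 11, 17], [6, 11, 2, 6], [13, 17, 6, 12]]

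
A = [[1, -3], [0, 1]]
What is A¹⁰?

[[1, -30], [0, 1]]

A = I + N where N = [[0, -3], [0, 0]] is strictly upper-triangular, so N² = 0.
(I + N)¹⁰ = I + 10·N = [[1, -30], [0, 1]].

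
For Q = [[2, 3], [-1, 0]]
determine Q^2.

[[1, 6], [-2, -3]]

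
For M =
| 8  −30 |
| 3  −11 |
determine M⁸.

tr M = −3 and det M = 2, so the characteristic polynomial is λ² − (−3)λ + (2) with roots −1 and −2.
Eigenvectors give P = [[−10, 3], [−3, 1]] with P⁻¹ = [[−1, 3], [−3, 10]], and M = P·diag(−1, −2)·P⁻¹.
Then M⁸ = P·diag(1, 256)·P⁻¹ = [[−10, 768], [−3, 256]] · [[−1, 3], [−3, 10]] = [[−2294, 7650], [−765, 2551]].

[[−2294, 7650], [−765, 2551]]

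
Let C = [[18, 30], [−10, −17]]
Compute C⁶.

[[2724, 3990], [−1330, −1931]]

tr C = 1 and det C = −6, so the characteristic polynomial is λ² − (1)λ + (−6) with roots 3 and −2.
Eigenvectors give P = [[−2, −3], [1, 2]] with P⁻¹ = [[−2, −3], [1, 2]], and C = P·diag(3, −2)·P⁻¹.
Then C⁶ = P·diag(729, 64)·P⁻¹ = [[−1458, −192], [729, 128]] · [[−2, −3], [1, 2]] = [[2724, 3990], [−1330, −1931]].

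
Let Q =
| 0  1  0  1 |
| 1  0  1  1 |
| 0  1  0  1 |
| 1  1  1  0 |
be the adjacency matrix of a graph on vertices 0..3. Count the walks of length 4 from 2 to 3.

The number of length-4 walks from vertex 2 to vertex 3 is entry (2,3) of Q⁴, where Q is the adjacency matrix.
Q² = [[2, 1, 2, 1], [1, 3, 1, 2], [2, 1, 2, 1], [1, 2, 1, 3]]
Q³ = [[2, 5, 2, 5], [5, 4, 5, 5], [2, 5, 2, 5], [5, 5, 5, 4]]
Q⁴ = [[10, 9, 10, 9], [9, 15, 9, 14], [10, 9, 10, 9], [9, 14, 9, 15]]

9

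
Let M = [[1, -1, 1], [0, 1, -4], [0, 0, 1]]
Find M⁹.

[[1, -9, 153], [0, 1, -36], [0, 0, 1]]

M = I + N where N = [[0, -1, 1], [0, 0, -4], [0, 0, 0]] is strictly upper-triangular, so N³ = 0.
(I + N)⁹ = I + 9·N + 36·N² = [[1, -9, 153], [0, 1, -36], [0, 0, 1]].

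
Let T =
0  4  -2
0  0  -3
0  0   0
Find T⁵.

[[0, 0, 0], [0, 0, 0], [0, 0, 0]]

T is strictly triangular, hence nilpotent: T³ = 0, so T⁵ = 0.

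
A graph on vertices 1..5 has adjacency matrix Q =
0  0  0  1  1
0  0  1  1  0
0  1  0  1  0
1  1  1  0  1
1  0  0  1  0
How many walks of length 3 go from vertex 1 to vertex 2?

The number of length-3 walks from vertex 1 to vertex 2 is entry (1,2) of Q³, where Q is the adjacency matrix.
Q² = [[2, 1, 1, 1, 1], [1, 2, 1, 1, 1], [1, 1, 2, 1, 1], [1, 1, 1, 4, 1], [1, 1, 1, 1, 2]]
Q³ = [[2, 2, 2, 5, 3], [2, 2, 3, 5, 2], [2, 3, 2, 5, 2], [5, 5, 5, 4, 5], [3, 2, 2, 5, 2]]

2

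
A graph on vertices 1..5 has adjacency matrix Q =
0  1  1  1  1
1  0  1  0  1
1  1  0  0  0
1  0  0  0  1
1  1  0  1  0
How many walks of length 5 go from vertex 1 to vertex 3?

45

The number of length-5 walks from vertex 1 to vertex 3 is entry (1,3) of Q⁵, where Q is the adjacency matrix.
Q² = [[4, 2, 1, 1, 2], [2, 3, 1, 2, 1], [1, 1, 2, 1, 2], [1, 2, 1, 2, 1], [2, 1, 2, 1, 3]]
Q³ = [[6, 7, 6, 6, 7], [7, 4, 5, 3, 7], [6, 5, 2, 3, 3], [6, 3, 3, 2, 5], [7, 7, 3, 5, 4]]
Q⁴ = [[26, 19, 13, 13, 19], [19, 19, 11, 14, 14], [13, 11, 11, 9, 14], [13, 14, 9, 11, 11], [19, 14, 14, 11, 19]]
Q⁵ = [[64, 58, 45, 45, 58], [58, 44, 38, 33, 52], [45, 38, 24, 27, 33], [45, 33, 27, 24, 38], [58, 52, 33, 38, 44]]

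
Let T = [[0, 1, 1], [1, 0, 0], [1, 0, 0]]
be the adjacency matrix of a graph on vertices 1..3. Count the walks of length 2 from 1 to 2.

The number of length-2 walks from vertex 1 to vertex 2 is entry (1,2) of T^2, where T is the adjacency matrix.
T^2 = [[2, 0, 0], [0, 1, 1], [0, 1, 1]]

0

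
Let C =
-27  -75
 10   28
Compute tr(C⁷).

tr C = 1 and det C = -6, so the characteristic polynomial is λ² − (1)λ + (-6) with roots -2 and 3.
Eigenvectors give P = [[-3, 5], [1, -2]] with P⁻¹ = [[-2, -5], [-1, -3]], and C = P·diag(-2, 3)·P⁻¹.
Then C⁷ = P·diag(-128, 2187)·P⁻¹ = [[384, 10935], [-128, -4374]] · [[-2, -5], [-1, -3]] = [[-11703, -34725], [4630, 13762]].

2059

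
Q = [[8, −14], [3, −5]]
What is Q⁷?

[[890, −1778], [381, −761]]

tr Q = 3 and det Q = 2, so the characteristic polynomial is λ² − (3)λ + (2) with roots 1 and 2.
Eigenvectors give P = [[2, 7], [1, 3]] with P⁻¹ = [[−3, 7], [1, −2]], and Q = P·diag(1, 2)·P⁻¹.
Then Q⁷ = P·diag(1, 128)·P⁻¹ = [[2, 896], [1, 384]] · [[−3, 7], [1, −2]] = [[890, −1778], [381, −761]].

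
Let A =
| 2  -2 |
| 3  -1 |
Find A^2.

[[-2, -2], [3, -5]]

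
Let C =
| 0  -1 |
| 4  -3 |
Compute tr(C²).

1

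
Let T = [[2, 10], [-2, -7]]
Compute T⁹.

[[76172, 191710], [-38342, -96367]]

tr T = -5 and det T = 6, so the characteristic polynomial is λ² − (-5)λ + (6) with roots -3 and -2.
Eigenvectors give P = [[-2, 5], [1, -2]] with P⁻¹ = [[2, 5], [1, 2]], and T = P·diag(-3, -2)·P⁻¹.
Then T⁹ = P·diag(-19683, -512)·P⁻¹ = [[39366, -2560], [-19683, 1024]] · [[2, 5], [1, 2]] = [[76172, 191710], [-38342, -96367]].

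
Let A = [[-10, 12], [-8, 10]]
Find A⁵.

tr A = 0 and det A = -4, so the characteristic polynomial is λ² − (0)λ + (-4) with roots -2 and 2.
Eigenvectors give P = [[-3, 1], [-2, 1]] with P⁻¹ = [[-1, 1], [-2, 3]], and A = P·diag(-2, 2)·P⁻¹.
Then A⁵ = P·diag(-32, 32)·P⁻¹ = [[96, 32], [64, 32]] · [[-1, 1], [-2, 3]] = [[-160, 192], [-128, 160]].

[[-160, 192], [-128, 160]]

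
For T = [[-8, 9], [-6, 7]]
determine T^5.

[[-98, 99], [-66, 67]]

tr T = -1 and det T = -2, so the characteristic polynomial is λ² − (-1)λ + (-2) with roots -2 and 1.
Eigenvectors give P = [[3, 1], [2, 1]] with P⁻¹ = [[1, -1], [-2, 3]], and T = P·diag(-2, 1)·P⁻¹.
Then T^5 = P·diag(-32, 1)·P⁻¹ = [[-96, 1], [-64, 1]] · [[1, -1], [-2, 3]] = [[-98, 99], [-66, 67]].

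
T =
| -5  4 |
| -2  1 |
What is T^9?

tr T = -4 and det T = 3, so the characteristic polynomial is λ² − (-4)λ + (3) with roots -1 and -3.
Eigenvectors give P = [[1, 2], [1, 1]] with P⁻¹ = [[-1, 2], [1, -1]], and T = P·diag(-1, -3)·P⁻¹.
Then T^9 = P·diag(-1, -19683)·P⁻¹ = [[-1, -39366], [-1, -19683]] · [[-1, 2], [1, -1]] = [[-39365, 39364], [-19682, 19681]].

[[-39365, 39364], [-19682, 19681]]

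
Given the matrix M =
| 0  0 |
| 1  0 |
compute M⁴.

M is strictly triangular, hence nilpotent: M² = 0, so M⁴ = 0.

[[0, 0], [0, 0]]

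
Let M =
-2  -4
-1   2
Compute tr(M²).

16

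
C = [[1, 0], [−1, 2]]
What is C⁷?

tr C = 3 and det C = 2, so the characteristic polynomial is λ² − (3)λ + (2) with roots 2 and 1.
Eigenvectors give P = [[0, 1], [−1, 1]] with P⁻¹ = [[1, −1], [1, 0]], and C = P·diag(2, 1)·P⁻¹.
Then C⁷ = P·diag(128, 1)·P⁻¹ = [[0, 1], [−128, 1]] · [[1, −1], [1, 0]] = [[1, 0], [−127, 128]].

[[1, 0], [−127, 128]]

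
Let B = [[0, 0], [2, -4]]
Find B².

[[0, 0], [-8, 16]]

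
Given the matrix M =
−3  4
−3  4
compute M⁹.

M² = M (a projection; rank 1, trace 1), so M⁹ = M.

[[−3, 4], [−3, 4]]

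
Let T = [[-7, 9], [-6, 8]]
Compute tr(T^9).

tr T = 1 and det T = -2, so the characteristic polynomial is λ² − (1)λ + (-2) with roots -1 and 2.
Eigenvectors give P = [[3, 1], [2, 1]] with P⁻¹ = [[1, -1], [-2, 3]], and T = P·diag(-1, 2)·P⁻¹.
Then T^9 = P·diag(-1, 512)·P⁻¹ = [[-3, 512], [-2, 512]] · [[1, -1], [-2, 3]] = [[-1027, 1539], [-1026, 1538]].

511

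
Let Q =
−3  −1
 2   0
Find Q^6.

[[127, 63], [−126, −62]]

tr Q = −3 and det Q = 2, so the characteristic polynomial is λ² − (−3)λ + (2) with roots −1 and −2.
Eigenvectors give P = [[1, 1], [−2, −1]] with P⁻¹ = [[−1, −1], [2, 1]], and Q = P·diag(−1, −2)·P⁻¹.
Then Q^6 = P·diag(1, 64)·P⁻¹ = [[1, 64], [−2, −64]] · [[−1, −1], [2, 1]] = [[127, 63], [−126, −62]].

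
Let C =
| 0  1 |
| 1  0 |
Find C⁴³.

[[0, 1], [1, 0]]

C² = I (check: tr C = 0 and det C = −1), so C⁴³ = C since 43 is odd.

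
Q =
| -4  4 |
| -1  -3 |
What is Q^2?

[[12, -28], [7, 5]]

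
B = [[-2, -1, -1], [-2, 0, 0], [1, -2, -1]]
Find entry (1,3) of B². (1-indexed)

3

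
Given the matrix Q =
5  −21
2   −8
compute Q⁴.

tr Q = −3 and det Q = 2, so the characteristic polynomial is λ² − (−3)λ + (2) with roots −2 and −1.
Eigenvectors give P = [[3, 7], [1, 2]] with P⁻¹ = [[−2, 7], [1, −3]], and Q = P·diag(−2, −1)·P⁻¹.
Then Q⁴ = P·diag(16, 1)·P⁻¹ = [[48, 7], [16, 2]] · [[−2, 7], [1, −3]] = [[−89, 315], [−30, 106]].

[[−89, 315], [−30, 106]]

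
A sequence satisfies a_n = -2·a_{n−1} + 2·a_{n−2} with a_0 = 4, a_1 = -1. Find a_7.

-1288

With companion matrix B = [[-2, 2], [1, 0]], [a_n, a_{n−1}]ᵀ = B·[a_{n−1}, a_{n−2}]ᵀ, so [a_7, a_6]ᵀ = B^6·[a_1, a_0]ᵀ.
B^6 = [[328, -240], [-120, 88]], giving [a_7, a_6]ᵀ = [[-1288], [472]].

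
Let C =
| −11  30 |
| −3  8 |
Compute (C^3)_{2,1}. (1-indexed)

tr C = −3 and det C = 2, so the characteristic polynomial is λ² − (−3)λ + (2) with roots −2 and −1.
Eigenvectors give P = [[10, 3], [3, 1]] with P⁻¹ = [[1, −3], [−3, 10]], and C = P·diag(−2, −1)·P⁻¹.
Then C^3 = P·diag(−8, −1)·P⁻¹ = [[−80, −3], [−24, −1]] · [[1, −3], [−3, 10]] = [[−71, 210], [−21, 62]].

−21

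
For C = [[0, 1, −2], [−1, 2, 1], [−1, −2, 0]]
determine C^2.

[[1, 6, 1], [−3, 1, 4], [2, −5, 0]]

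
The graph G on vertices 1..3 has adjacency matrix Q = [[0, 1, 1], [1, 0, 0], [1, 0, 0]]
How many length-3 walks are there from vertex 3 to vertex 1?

2

The number of length-3 walks from vertex 3 to vertex 1 is entry (3,1) of Q³, where Q is the adjacency matrix.
Q² = [[2, 0, 0], [0, 1, 1], [0, 1, 1]]
Q³ = [[0, 2, 2], [2, 0, 0], [2, 0, 0]]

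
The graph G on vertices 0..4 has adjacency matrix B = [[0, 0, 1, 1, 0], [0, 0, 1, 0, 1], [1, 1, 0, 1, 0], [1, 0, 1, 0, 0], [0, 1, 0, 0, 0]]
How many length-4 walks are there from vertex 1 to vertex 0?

5

The number of length-4 walks from vertex 1 to vertex 0 is entry (1,0) of B^4, where B is the adjacency matrix.
B^2 = [[2, 1, 1, 1, 0], [1, 2, 0, 1, 0], [1, 0, 3, 1, 1], [1, 1, 1, 2, 0], [0, 0, 1, 0, 1]]
B^3 = [[2, 1, 4, 3, 1], [1, 0, 4, 1, 2], [4, 4, 2, 4, 0], [3, 1, 4, 2, 1], [1, 2, 0, 1, 0]]
B^4 = [[7, 5, 6, 6, 1], [5, 6, 2, 5, 0], [6, 2, 12, 6, 4], [6, 5, 6, 7, 1], [1, 0, 4, 1, 2]]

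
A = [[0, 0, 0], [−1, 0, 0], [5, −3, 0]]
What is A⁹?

A is strictly triangular, hence nilpotent: A³ = 0, so A⁹ = 0.

[[0, 0, 0], [0, 0, 0], [0, 0, 0]]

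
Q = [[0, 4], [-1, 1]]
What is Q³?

Q² = [[-4, 4], [-1, -3]]
Q³ = [[-4, -12], [3, -7]]

[[-4, -12], [3, -7]]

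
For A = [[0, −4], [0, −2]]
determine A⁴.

A² = [[0, 8], [0, 4]]
A³ = [[0, −16], [0, −8]]
A⁴ = [[0, 32], [0, 16]]

[[0, 32], [0, 16]]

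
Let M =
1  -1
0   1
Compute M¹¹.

[[1, -11], [0, 1]]

M = I + N where N = [[0, -1], [0, 0]] is strictly upper-triangular, so N² = 0.
(I + N)¹¹ = I + 11·N = [[1, -11], [0, 1]].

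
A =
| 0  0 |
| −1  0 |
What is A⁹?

A is strictly triangular, hence nilpotent: A² = 0, so A⁹ = 0.

[[0, 0], [0, 0]]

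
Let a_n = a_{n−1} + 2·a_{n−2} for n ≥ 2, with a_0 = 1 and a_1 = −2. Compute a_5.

−12

With companion matrix M = [[1, 2], [1, 0]], [a_n, a_{n−1}]ᵀ = M·[a_{n−1}, a_{n−2}]ᵀ, so [a_5, a_4]ᵀ = M^4·[a_1, a_0]ᵀ.
M^4 = [[11, 10], [5, 6]], giving [a_5, a_4]ᵀ = [[−12], [−4]].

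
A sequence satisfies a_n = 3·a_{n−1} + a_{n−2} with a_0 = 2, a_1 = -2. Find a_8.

With companion matrix T = [[3, 1], [1, 0]], [a_n, a_{n−1}]ᵀ = T·[a_{n−1}, a_{n−2}]ᵀ, so [a_8, a_7]ᵀ = T^7·[a_1, a_0]ᵀ.
T^7 = [[3927, 1189], [1189, 360]], giving [a_8, a_7]ᵀ = [[-5476], [-1658]].

-5476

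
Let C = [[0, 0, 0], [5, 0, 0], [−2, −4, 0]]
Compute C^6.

[[0, 0, 0], [0, 0, 0], [0, 0, 0]]

C is strictly triangular, hence nilpotent: C^3 = 0, so C^6 = 0.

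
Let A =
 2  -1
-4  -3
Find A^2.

[[8, 1], [4, 13]]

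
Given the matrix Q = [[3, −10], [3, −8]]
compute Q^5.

tr Q = −5 and det Q = 6, so the characteristic polynomial is λ² − (−5)λ + (6) with roots −2 and −3.
Eigenvectors give P = [[2, −5], [1, −3]] with P⁻¹ = [[3, −5], [1, −2]], and Q = P·diag(−2, −3)·P⁻¹.
Then Q^5 = P·diag(−32, −243)·P⁻¹ = [[−64, 1215], [−32, 729]] · [[3, −5], [1, −2]] = [[1023, −2110], [633, −1298]].

[[1023, −2110], [633, −1298]]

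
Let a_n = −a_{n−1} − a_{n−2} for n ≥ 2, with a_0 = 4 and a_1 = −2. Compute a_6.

With companion matrix B = [[−1, −1], [1, 0]], [a_n, a_{n−1}]ᵀ = B·[a_{n−1}, a_{n−2}]ᵀ, so [a_6, a_5]ᵀ = B⁵·[a_1, a_0]ᵀ.
B⁵ = [[0, 1], [−1, −1]], giving [a_6, a_5]ᵀ = [[4], [−2]].

4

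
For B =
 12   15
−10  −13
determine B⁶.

tr B = −1 and det B = −6, so the characteristic polynomial is λ² − (−1)λ + (−6) with roots −3 and 2.
Eigenvectors give P = [[−1, 3], [1, −2]] with P⁻¹ = [[2, 3], [1, 1]], and B = P·diag(−3, 2)·P⁻¹.
Then B⁶ = P·diag(729, 64)·P⁻¹ = [[−729, 192], [729, −128]] · [[2, 3], [1, 1]] = [[−1266, −1995], [1330, 2059]].

[[−1266, −1995], [1330, 2059]]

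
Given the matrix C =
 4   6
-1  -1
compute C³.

tr C = 3 and det C = 2, so the characteristic polynomial is λ² − (3)λ + (2) with roots 1 and 2.
Eigenvectors give P = [[-2, 3], [1, -1]] with P⁻¹ = [[1, 3], [1, 2]], and C = P·diag(1, 2)·P⁻¹.
Then C³ = P·diag(1, 8)·P⁻¹ = [[-2, 24], [1, -8]] · [[1, 3], [1, 2]] = [[22, 42], [-7, -13]].

[[22, 42], [-7, -13]]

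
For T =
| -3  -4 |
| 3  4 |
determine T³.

[[-3, -4], [3, 4]]

T² = [[-3, -4], [3, 4]]
T³ = [[-3, -4], [3, 4]]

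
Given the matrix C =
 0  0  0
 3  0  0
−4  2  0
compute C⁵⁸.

C is strictly triangular, hence nilpotent: C³ = 0, so C⁵⁸ = 0.

[[0, 0, 0], [0, 0, 0], [0, 0, 0]]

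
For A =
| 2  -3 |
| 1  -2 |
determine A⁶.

A² = I (check: tr A = 0 and det A = -1), so A⁶ = I since 6 is even.

[[1, 0], [0, 1]]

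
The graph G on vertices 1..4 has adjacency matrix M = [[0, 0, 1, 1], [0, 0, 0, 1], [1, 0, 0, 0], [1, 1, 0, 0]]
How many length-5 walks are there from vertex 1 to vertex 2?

0

The number of length-5 walks from vertex 1 to vertex 2 is entry (1,2) of M⁵, where M is the adjacency matrix.
M² = [[2, 1, 0, 0], [1, 1, 0, 0], [0, 0, 1, 1], [0, 0, 1, 2]]
M³ = [[0, 0, 2, 3], [0, 0, 1, 2], [2, 1, 0, 0], [3, 2, 0, 0]]
M⁴ = [[5, 3, 0, 0], [3, 2, 0, 0], [0, 0, 2, 3], [0, 0, 3, 5]]
M⁵ = [[0, 0, 5, 8], [0, 0, 3, 5], [5, 3, 0, 0], [8, 5, 0, 0]]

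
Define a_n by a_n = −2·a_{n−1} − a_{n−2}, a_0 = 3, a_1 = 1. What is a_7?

With companion matrix B = [[−2, −1], [1, 0]], [a_n, a_{n−1}]ᵀ = B·[a_{n−1}, a_{n−2}]ᵀ, so [a_7, a_6]ᵀ = B⁶·[a_1, a_0]ᵀ.
B⁶ = [[7, 6], [−6, −5]], giving [a_7, a_6]ᵀ = [[25], [−21]].

25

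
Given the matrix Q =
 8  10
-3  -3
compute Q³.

[[122, 190], [-57, -87]]

tr Q = 5 and det Q = 6, so the characteristic polynomial is λ² − (5)λ + (6) with roots 2 and 3.
Eigenvectors give P = [[-5, -2], [3, 1]] with P⁻¹ = [[1, 2], [-3, -5]], and Q = P·diag(2, 3)·P⁻¹.
Then Q³ = P·diag(8, 27)·P⁻¹ = [[-40, -54], [24, 27]] · [[1, 2], [-3, -5]] = [[122, 190], [-57, -87]].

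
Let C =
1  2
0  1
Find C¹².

[[1, 24], [0, 1]]

C = I + N where N = [[0, 2], [0, 0]] is strictly upper-triangular, so N² = 0.
(I + N)¹² = I + 12·N = [[1, 24], [0, 1]].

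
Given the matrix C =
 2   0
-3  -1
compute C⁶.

tr C = 1 and det C = -2, so the characteristic polynomial is λ² − (1)λ + (-2) with roots 2 and -1.
Eigenvectors give P = [[-1, 0], [1, 1]] with P⁻¹ = [[-1, 0], [1, 1]], and C = P·diag(2, -1)·P⁻¹.
Then C⁶ = P·diag(64, 1)·P⁻¹ = [[-64, 0], [64, 1]] · [[-1, 0], [1, 1]] = [[64, 0], [-63, 1]].

[[64, 0], [-63, 1]]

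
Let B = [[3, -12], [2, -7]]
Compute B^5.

tr B = -4 and det B = 3, so the characteristic polynomial is λ² − (-4)λ + (3) with roots -1 and -3.
Eigenvectors give P = [[3, 2], [1, 1]] with P⁻¹ = [[1, -2], [-1, 3]], and B = P·diag(-1, -3)·P⁻¹.
Then B^5 = P·diag(-1, -243)·P⁻¹ = [[-3, -486], [-1, -243]] · [[1, -2], [-1, 3]] = [[483, -1452], [242, -727]].

[[483, -1452], [242, -727]]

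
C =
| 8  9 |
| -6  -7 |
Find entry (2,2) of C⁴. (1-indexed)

tr C = 1 and det C = -2, so the characteristic polynomial is λ² − (1)λ + (-2) with roots -1 and 2.
Eigenvectors give P = [[1, -3], [-1, 2]] with P⁻¹ = [[-2, -3], [-1, -1]], and C = P·diag(-1, 2)·P⁻¹.
Then C⁴ = P·diag(1, 16)·P⁻¹ = [[1, -48], [-1, 32]] · [[-2, -3], [-1, -1]] = [[46, 45], [-30, -29]].

-29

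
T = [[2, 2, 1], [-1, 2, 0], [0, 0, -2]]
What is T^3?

T^2 = [[2, 8, 0], [-4, 2, -1], [0, 0, 4]]
T^3 = [[-4, 20, 2], [-10, -4, -2], [0, 0, -8]]

[[-4, 20, 2], [-10, -4, -2], [0, 0, -8]]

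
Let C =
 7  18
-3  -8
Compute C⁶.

[[-125, -378], [63, 190]]

tr C = -1 and det C = -2, so the characteristic polynomial is λ² − (-1)λ + (-2) with roots 1 and -2.
Eigenvectors give P = [[-3, -2], [1, 1]] with P⁻¹ = [[-1, -2], [1, 3]], and C = P·diag(1, -2)·P⁻¹.
Then C⁶ = P·diag(1, 64)·P⁻¹ = [[-3, -128], [1, 64]] · [[-1, -2], [1, 3]] = [[-125, -378], [63, 190]].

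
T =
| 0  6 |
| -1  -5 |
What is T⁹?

tr T = -5 and det T = 6, so the characteristic polynomial is λ² − (-5)λ + (6) with roots -2 and -3.
Eigenvectors give P = [[-3, 2], [1, -1]] with P⁻¹ = [[-1, -2], [-1, -3]], and T = P·diag(-2, -3)·P⁻¹.
Then T⁹ = P·diag(-512, -19683)·P⁻¹ = [[1536, -39366], [-512, 19683]] · [[-1, -2], [-1, -3]] = [[37830, 115026], [-19171, -58025]].

[[37830, 115026], [-19171, -58025]]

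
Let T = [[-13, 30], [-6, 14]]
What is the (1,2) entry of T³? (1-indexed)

90

tr T = 1 and det T = -2, so the characteristic polynomial is λ² − (1)λ + (-2) with roots -1 and 2.
Eigenvectors give P = [[5, 2], [2, 1]] with P⁻¹ = [[1, -2], [-2, 5]], and T = P·diag(-1, 2)·P⁻¹.
Then T³ = P·diag(-1, 8)·P⁻¹ = [[-5, 16], [-2, 8]] · [[1, -2], [-2, 5]] = [[-37, 90], [-18, 44]].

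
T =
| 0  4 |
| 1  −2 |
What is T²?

[[4, −8], [−2, 8]]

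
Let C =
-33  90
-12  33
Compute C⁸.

[[6561, 0], [0, 6561]]

tr C = 0 and det C = -9, so the characteristic polynomial is λ² − (0)λ + (-9) with roots 3 and -3.
Eigenvectors give P = [[-5, 3], [-2, 1]] with P⁻¹ = [[1, -3], [2, -5]], and C = P·diag(3, -3)·P⁻¹.
Then C⁸ = P·diag(6561, 6561)·P⁻¹ = [[-32805, 19683], [-13122, 6561]] · [[1, -3], [2, -5]] = [[6561, 0], [0, 6561]].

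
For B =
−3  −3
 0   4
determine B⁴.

[[81, −75], [0, 256]]

B² = [[9, −3], [0, 16]]
B³ = [[−27, −39], [0, 64]]
B⁴ = [[81, −75], [0, 256]]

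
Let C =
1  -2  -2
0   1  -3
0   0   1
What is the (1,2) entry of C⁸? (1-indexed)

C = I + N where N = [[0, -2, -2], [0, 0, -3], [0, 0, 0]] is strictly upper-triangular, so N³ = 0.
(I + N)⁸ = I + 8·N + 28·N² = [[1, -16, 152], [0, 1, -24], [0, 0, 1]].

-16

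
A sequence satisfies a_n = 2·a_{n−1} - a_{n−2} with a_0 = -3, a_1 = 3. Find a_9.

With companion matrix T = [[2, -1], [1, 0]], [a_n, a_{n−1}]ᵀ = T·[a_{n−1}, a_{n−2}]ᵀ, so [a_9, a_8]ᵀ = T⁸·[a_1, a_0]ᵀ.
T⁸ = [[9, -8], [8, -7]], giving [a_9, a_8]ᵀ = [[51], [45]].

51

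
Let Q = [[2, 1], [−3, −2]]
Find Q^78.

Q² = I (check: tr Q = 0 and det Q = −1), so Q^78 = I since 78 is even.

[[1, 0], [0, 1]]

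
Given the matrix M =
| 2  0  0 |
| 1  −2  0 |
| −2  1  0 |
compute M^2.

[[4, 0, 0], [0, 4, 0], [−3, −2, 0]]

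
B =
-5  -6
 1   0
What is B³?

tr B = -5 and det B = 6, so the characteristic polynomial is λ² − (-5)λ + (6) with roots -3 and -2.
Eigenvectors give P = [[-3, 2], [1, -1]] with P⁻¹ = [[-1, -2], [-1, -3]], and B = P·diag(-3, -2)·P⁻¹.
Then B³ = P·diag(-27, -8)·P⁻¹ = [[81, -16], [-27, 8]] · [[-1, -2], [-1, -3]] = [[-65, -114], [19, 30]].

[[-65, -114], [19, 30]]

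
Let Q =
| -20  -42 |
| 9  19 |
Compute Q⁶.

tr Q = -1 and det Q = -2, so the characteristic polynomial is λ² − (-1)λ + (-2) with roots -2 and 1.
Eigenvectors give P = [[-7, 2], [3, -1]] with P⁻¹ = [[-1, -2], [-3, -7]], and Q = P·diag(-2, 1)·P⁻¹.
Then Q⁶ = P·diag(64, 1)·P⁻¹ = [[-448, 2], [192, -1]] · [[-1, -2], [-3, -7]] = [[442, 882], [-189, -377]].

[[442, 882], [-189, -377]]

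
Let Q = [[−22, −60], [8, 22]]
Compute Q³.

[[−88, −240], [32, 88]]

tr Q = 0 and det Q = −4, so the characteristic polynomial is λ² − (0)λ + (−4) with roots 2 and −2.
Eigenvectors give P = [[−5, −3], [2, 1]] with P⁻¹ = [[1, 3], [−2, −5]], and Q = P·diag(2, −2)·P⁻¹.
Then Q³ = P·diag(8, −8)·P⁻¹ = [[−40, 24], [16, −8]] · [[1, 3], [−2, −5]] = [[−88, −240], [32, 88]].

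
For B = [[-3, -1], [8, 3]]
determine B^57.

B² = I (check: tr B = 0 and det B = -1), so B^57 = B since 57 is odd.

[[-3, -1], [8, 3]]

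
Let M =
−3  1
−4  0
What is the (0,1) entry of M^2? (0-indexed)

−3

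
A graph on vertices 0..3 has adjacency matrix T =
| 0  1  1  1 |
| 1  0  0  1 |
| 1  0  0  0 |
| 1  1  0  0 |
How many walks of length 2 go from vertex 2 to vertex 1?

The number of length-2 walks from vertex 2 to vertex 1 is entry (2,1) of T², where T is the adjacency matrix.
T² = [[3, 1, 0, 1], [1, 2, 1, 1], [0, 1, 1, 1], [1, 1, 1, 2]]

1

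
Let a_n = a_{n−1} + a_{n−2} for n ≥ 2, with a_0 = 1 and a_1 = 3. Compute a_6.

With companion matrix M = [[1, 1], [1, 0]], [a_n, a_{n−1}]ᵀ = M·[a_{n−1}, a_{n−2}]ᵀ, so [a_6, a_5]ᵀ = M⁵·[a_1, a_0]ᵀ.
M⁵ = [[8, 5], [5, 3]], giving [a_6, a_5]ᵀ = [[29], [18]].

29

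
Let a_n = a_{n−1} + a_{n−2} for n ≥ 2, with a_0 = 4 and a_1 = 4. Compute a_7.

84

With companion matrix C = [[1, 1], [1, 0]], [a_n, a_{n−1}]ᵀ = C·[a_{n−1}, a_{n−2}]ᵀ, so [a_7, a_6]ᵀ = C^6·[a_1, a_0]ᵀ.
C^6 = [[13, 8], [8, 5]], giving [a_7, a_6]ᵀ = [[84], [52]].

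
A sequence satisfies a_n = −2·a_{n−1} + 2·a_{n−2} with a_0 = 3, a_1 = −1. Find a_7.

−1048

With companion matrix B = [[−2, 2], [1, 0]], [a_n, a_{n−1}]ᵀ = B·[a_{n−1}, a_{n−2}]ᵀ, so [a_7, a_6]ᵀ = B^6·[a_1, a_0]ᵀ.
B^6 = [[328, −240], [−120, 88]], giving [a_7, a_6]ᵀ = [[−1048], [384]].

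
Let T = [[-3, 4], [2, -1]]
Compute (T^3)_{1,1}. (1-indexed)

-83

T^2 = [[17, -16], [-8, 9]]
T^3 = [[-83, 84], [42, -41]]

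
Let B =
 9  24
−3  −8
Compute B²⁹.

[[9, 24], [−3, −8]]

B² = B (a projection; rank 1, trace 1), so B²⁹ = B.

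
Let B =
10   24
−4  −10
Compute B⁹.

[[2560, 6144], [−1024, −2560]]

tr B = 0 and det B = −4, so the characteristic polynomial is λ² − (0)λ + (−4) with roots −2 and 2.
Eigenvectors give P = [[−2, −3], [1, 1]] with P⁻¹ = [[1, 3], [−1, −2]], and B = P·diag(−2, 2)·P⁻¹.
Then B⁹ = P·diag(−512, 512)·P⁻¹ = [[1024, −1536], [−512, 512]] · [[1, 3], [−1, −2]] = [[2560, 6144], [−1024, −2560]].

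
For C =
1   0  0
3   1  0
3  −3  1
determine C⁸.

[[1, 0, 0], [24, 1, 0], [−228, −24, 1]]

C = I + N where N = [[0, 0, 0], [3, 0, 0], [3, −3, 0]] is strictly lower-triangular, so N³ = 0.
(I + N)⁸ = I + 8·N + 28·N² = [[1, 0, 0], [24, 1, 0], [−228, −24, 1]].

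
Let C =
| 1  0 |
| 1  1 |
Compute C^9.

[[1, 0], [9, 1]]

C = I + N where N = [[0, 0], [1, 0]] is strictly lower-triangular, so N^2 = 0.
(I + N)^9 = I + 9·N = [[1, 0], [9, 1]].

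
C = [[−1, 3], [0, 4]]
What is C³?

[[−1, 39], [0, 64]]

C² = [[1, 9], [0, 16]]
C³ = [[−1, 39], [0, 64]]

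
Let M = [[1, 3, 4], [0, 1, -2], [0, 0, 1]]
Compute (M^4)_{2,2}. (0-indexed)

1

M = I + N where N = [[0, 3, 4], [0, 0, -2], [0, 0, 0]] is strictly upper-triangular, so N^3 = 0.
(I + N)^4 = I + 4·N + 6·N^2 = [[1, 12, -20], [0, 1, -8], [0, 0, 1]].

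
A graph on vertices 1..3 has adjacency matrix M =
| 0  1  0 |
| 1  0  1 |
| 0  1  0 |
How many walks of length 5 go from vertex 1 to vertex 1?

The number of length-5 walks from vertex 1 to vertex 1 is entry (1,1) of M⁵, where M is the adjacency matrix.
M² = [[1, 0, 1], [0, 2, 0], [1, 0, 1]]
M³ = [[0, 2, 0], [2, 0, 2], [0, 2, 0]]
M⁴ = [[2, 0, 2], [0, 4, 0], [2, 0, 2]]
M⁵ = [[0, 4, 0], [4, 0, 4], [0, 4, 0]]

0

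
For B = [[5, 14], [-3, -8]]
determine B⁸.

tr B = -3 and det B = 2, so the characteristic polynomial is λ² − (-3)λ + (2) with roots -1 and -2.
Eigenvectors give P = [[7, -2], [-3, 1]] with P⁻¹ = [[1, 2], [3, 7]], and B = P·diag(-1, -2)·P⁻¹.
Then B⁸ = P·diag(1, 256)·P⁻¹ = [[7, -512], [-3, 256]] · [[1, 2], [3, 7]] = [[-1529, -3570], [765, 1786]].

[[-1529, -3570], [765, 1786]]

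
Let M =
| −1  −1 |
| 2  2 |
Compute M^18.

[[−1, −1], [2, 2]]

M² = M (a projection; rank 1, trace 1), so M^18 = M.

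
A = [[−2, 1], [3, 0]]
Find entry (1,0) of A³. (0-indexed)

21

A² = [[7, −2], [−6, 3]]
A³ = [[−20, 7], [21, −6]]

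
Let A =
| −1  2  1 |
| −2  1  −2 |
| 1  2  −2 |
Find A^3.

A^2 = [[−2, 2, −7], [−2, −7, 0], [−7, 0, 1]]
A^3 = [[−9, −16, 8], [16, −11, 12], [8, −12, −9]]

[[−9, −16, 8], [16, −11, 12], [8, −12, −9]]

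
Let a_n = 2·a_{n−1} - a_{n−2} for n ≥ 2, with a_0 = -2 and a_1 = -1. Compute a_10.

8

With companion matrix B = [[2, -1], [1, 0]], [a_n, a_{n−1}]ᵀ = B·[a_{n−1}, a_{n−2}]ᵀ, so [a_10, a_9]ᵀ = B⁹·[a_1, a_0]ᵀ.
B⁹ = [[10, -9], [9, -8]], giving [a_10, a_9]ᵀ = [[8], [7]].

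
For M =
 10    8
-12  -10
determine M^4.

[[16, 0], [0, 16]]

tr M = 0 and det M = -4, so the characteristic polynomial is λ² − (0)λ + (-4) with roots -2 and 2.
Eigenvectors give P = [[-2, -1], [3, 1]] with P⁻¹ = [[1, 1], [-3, -2]], and M = P·diag(-2, 2)·P⁻¹.
Then M^4 = P·diag(16, 16)·P⁻¹ = [[-32, -16], [48, 16]] · [[1, 1], [-3, -2]] = [[16, 0], [0, 16]].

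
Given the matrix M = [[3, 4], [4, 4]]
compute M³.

[[187, 212], [212, 240]]

M² = [[25, 28], [28, 32]]
M³ = [[187, 212], [212, 240]]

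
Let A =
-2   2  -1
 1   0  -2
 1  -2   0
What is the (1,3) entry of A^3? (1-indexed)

-1

A^2 = [[5, -2, -2], [-4, 6, -1], [-4, 2, 3]]
A^3 = [[-14, 14, -1], [13, -6, -8], [13, -14, 0]]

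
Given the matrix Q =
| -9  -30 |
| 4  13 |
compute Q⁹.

[[-98409, -295230], [39364, 118093]]

tr Q = 4 and det Q = 3, so the characteristic polynomial is λ² − (4)λ + (3) with roots 1 and 3.
Eigenvectors give P = [[-3, -5], [1, 2]] with P⁻¹ = [[-2, -5], [1, 3]], and Q = P·diag(1, 3)·P⁻¹.
Then Q⁹ = P·diag(1, 19683)·P⁻¹ = [[-3, -98415], [1, 39366]] · [[-2, -5], [1, 3]] = [[-98409, -295230], [39364, 118093]].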